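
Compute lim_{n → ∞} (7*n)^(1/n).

Base → ∞ and exponent → 0: an ∞^0 form.
Take logs: (1/n)·ln(7·n^1) = (ln 7 + 1·ln n)/n → 0.
So the limit is e^0 = 1.

1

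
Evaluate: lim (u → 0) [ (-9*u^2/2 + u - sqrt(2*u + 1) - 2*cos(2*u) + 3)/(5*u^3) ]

Substitution gives 0/0 (the numerator vanishes to order 3).
Expand each term to order u^3: the coefficient of u^3 in −√(1 + 2u) is -1/2 and in -2·cos(2u) is 0.
Lower-order terms cancel with the polynomial part, so the numerator is (-1/2)·u^3 + o(u^3), and the limit is (-1/2)/(5) = -1/10.

-1/10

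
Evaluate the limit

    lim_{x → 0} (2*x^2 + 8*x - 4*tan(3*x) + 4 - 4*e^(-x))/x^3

Substitution gives 0/0; apply L'Hôpital's rule 3 times.
After differentiating numerator and denominator 3 times the quotient is (-648*tan(3*x)^4 - 864*tan(3*x)^2 - 216 + 4*e^(-x))/(6); at x = 0 this is -106/3.

-106/3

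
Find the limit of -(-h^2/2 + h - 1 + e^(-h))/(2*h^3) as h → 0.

1/12

Direct substitution gives 0/0.
Apply L'Hôpital: lim (-h + 1 - e^(-h))/(-6*h^2), still 0/0.
Apply L'Hôpital: lim (-1 + e^(-h))/(-12*h), still 0/0.
After 3 applications of L'Hôpital's rule the quotient is (-e^(-h))/(-12); substituting h = 0 gives 1/12.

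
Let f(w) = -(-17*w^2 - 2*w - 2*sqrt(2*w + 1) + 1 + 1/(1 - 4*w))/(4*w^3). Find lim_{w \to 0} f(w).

-63/4

Substitution gives 0/0 (the numerator vanishes to order 3).
Expand each term to order w^3: the coefficient of w^3 in 1/(1 - 4w) is 64 and in -2·√(1 + 2w) is -1.
Lower-order terms cancel with the polynomial part, so the numerator is (63)·w^3 + o(w^3), and the limit is (63)/(-4) = -63/4.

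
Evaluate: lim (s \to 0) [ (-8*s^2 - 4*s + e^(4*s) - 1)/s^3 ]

32/3

Direct substitution gives 0/0.
Apply L'Hôpital: lim (-16*s + 4*e^(4*s) - 4)/(3*s^2), still 0/0.
Apply L'Hôpital: lim (16*e^(4*s) - 16)/(6*s), still 0/0.
After 3 applications of L'Hôpital's rule the quotient is (64*e^(4*s))/(6); substituting s = 0 gives 32/3.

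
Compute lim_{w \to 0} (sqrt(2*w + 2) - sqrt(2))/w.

A 0/0 form; rationalise with √(2 + 2w) + √2. This collapses the numerator to 2w, leaving 2/(√(2 + 2w) + √2) → 2/(2√2) = √(2)/2.

√(2)/2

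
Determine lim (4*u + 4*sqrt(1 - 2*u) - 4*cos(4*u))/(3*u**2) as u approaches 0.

Substitution gives 0/0; apply L'Hôpital's rule 2 times.
After differentiating numerator and denominator 2 times the quotient is (64*cos(4*u) - 4/(1 - 2*u)^(3/2))/(6); at u = 0 this is 10.

10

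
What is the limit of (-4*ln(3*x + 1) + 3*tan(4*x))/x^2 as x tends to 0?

18

Substitution gives 0/0; apply L'Hôpital's rule 2 times.
After differentiating numerator and denominator 2 times the quotient is (96*tan(4*x)/cos(4*x)^2 + 36/(3*x + 1)^2)/(2); at x = 0 this is 18.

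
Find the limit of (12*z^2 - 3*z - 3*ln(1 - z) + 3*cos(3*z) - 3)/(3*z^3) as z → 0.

1/3

Substitution gives 0/0 (the numerator vanishes to order 3).
Expand each term to order z^3: the coefficient of z^3 in 3·cos(3z) is 0 and in -3·ln(1 - z) is 1.
Lower-order terms cancel with the polynomial part, so the numerator is (1)·z^3 + o(z^3), and the limit is (1)/(3) = 1/3.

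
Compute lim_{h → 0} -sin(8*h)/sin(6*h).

-4/3

Substitution gives 0/0.
Divide numerator and denominator by h: sin(8h)/h → 8 and sin(6h)/h → 6, so the limit is -1·8/6 = -4/3.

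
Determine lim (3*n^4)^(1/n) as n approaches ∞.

1

Base → ∞ and exponent → 0: an ∞^0 form.
Take logs: (1/n)·ln(3·n^4) = (ln 3 + 4·ln n)/n → 0.
So the limit is e^0 = 1.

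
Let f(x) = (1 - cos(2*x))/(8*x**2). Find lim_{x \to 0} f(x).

Substitution gives 0/0.
Use (1 − cos u)/u² → 1/2 with u = 2x: the limit is 2²/(2·8) = 1/4.

1/4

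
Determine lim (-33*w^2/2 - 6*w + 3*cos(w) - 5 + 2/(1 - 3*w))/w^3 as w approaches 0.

54

Substitution gives 0/0; apply L'Hôpital's rule 3 times.
After differentiating numerator and denominator 3 times the quotient is (3*sin(w) + 324/(3*w - 1)^4)/(6); at w = 0 this is 54.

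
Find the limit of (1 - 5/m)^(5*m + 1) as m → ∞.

Write it as [(1 - 5/m)^m]^(5) · (1 - 5/m)^(1). The bracketed term tends to e^(-5) and the second factor to 1, so the limit is e^(-25).

e^(-25)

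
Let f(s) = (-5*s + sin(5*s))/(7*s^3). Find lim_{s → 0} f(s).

Direct substitution gives 0/0.
Apply L'Hôpital: lim (5*cos(5*s) - 5)/(21*s^2), still 0/0.
Apply L'Hôpital: lim (-25*sin(5*s))/(42*s), still 0/0.
After 3 applications of L'Hôpital's rule the quotient is (-125*cos(5*s))/(42); substituting s = 0 gives -125/42.

-125/42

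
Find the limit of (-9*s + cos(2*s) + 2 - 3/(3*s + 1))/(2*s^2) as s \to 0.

Substitution gives 0/0; apply L'Hôpital's rule 2 times.
After differentiating numerator and denominator 2 times the quotient is (-4*cos(2*s) - 54/(3*s + 1)^3)/(4); at s = 0 this is -29/2.

-29/2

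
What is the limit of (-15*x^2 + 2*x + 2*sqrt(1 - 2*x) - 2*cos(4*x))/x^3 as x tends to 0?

Substitution gives 0/0; apply L'Hôpital's rule 3 times.
After differentiating numerator and denominator 3 times the quotient is (-128*sin(4*x) - 6/(1 - 2*x)^(5/2))/(6); at x = 0 this is -1.

-1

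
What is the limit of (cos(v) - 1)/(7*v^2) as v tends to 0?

Direct substitution gives 0/0.
Apply L'Hôpital: lim (-sin(v))/(14*v), still 0/0.
After 2 applications of L'Hôpital's rule the quotient is (-cos(v))/(14); substituting v = 0 gives -1/14.

-1/14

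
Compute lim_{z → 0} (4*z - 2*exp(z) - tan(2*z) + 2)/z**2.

-1

Substitution gives 0/0; apply L'Hôpital's rule 2 times.
After differentiating numerator and denominator 2 times the quotient is (-2*e^(z) - 8*tan(2*z)/cos(2*z)^2)/(2); at z = 0 this is -1.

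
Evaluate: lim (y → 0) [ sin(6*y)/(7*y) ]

Substitution gives 0/0.
Write it as (6/7)·sin(6y)/(6y); since sin(u)/u → 1, the limit is 6/7.

6/7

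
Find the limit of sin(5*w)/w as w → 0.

Substitution gives 0/0.
Write it as (5)·sin(5w)/(5w); since sin(u)/u → 1, the limit is 5.

5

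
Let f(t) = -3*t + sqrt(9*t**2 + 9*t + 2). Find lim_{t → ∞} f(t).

This has the form ∞ − ∞. Multiply and divide by the conjugate √(9*t^2 + 9*t + 2) + 3t.
That gives (9t + 2) / (√(9*t^2 + 9*t + 2) + 3t).
Divide numerator and denominator by t: the limit is 9/(2·3) = 3/2.

3/2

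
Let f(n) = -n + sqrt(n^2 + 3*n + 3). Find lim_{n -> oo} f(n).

3/2

This has the form ∞ − ∞. Multiply and divide by the conjugate √(n^2 + 3*n + 3) + n.
That gives (3n + 3) / (√(n^2 + 3*n + 3) + n).
Divide numerator and denominator by n: the limit is 3/(2·1) = 3/2.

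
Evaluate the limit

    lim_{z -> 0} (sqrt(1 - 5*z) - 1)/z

A 0/0 form; rationalise with √(1 - 5z) + √1. This collapses the numerator to -5z, leaving -5/(√(1 - 5z) + √1) → -5/(2√1) = -5/2.

-5/2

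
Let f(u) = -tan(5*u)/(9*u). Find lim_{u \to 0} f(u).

-5/9

Substitution gives 0/0.
Since tan(θ)/θ → 1 as θ → 0, tan(5u)/(5u) → 1 and the limit is 5/(-9) = -5/9.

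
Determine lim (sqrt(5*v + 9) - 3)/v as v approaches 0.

Substitution gives 0/0. Multiply numerator and denominator by the conjugate √(9 + 5v) + √9.
The numerator becomes (9 + 5v) − 9 = 5v, so the expression simplifies to 5/(√(9 + 5v) + √9).
Letting v → 0 gives 5/(2√9) = 5/6.

5/6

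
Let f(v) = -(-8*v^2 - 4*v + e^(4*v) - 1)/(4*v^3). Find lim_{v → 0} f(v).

-8/3

Direct substitution gives 0/0.
Apply L'Hôpital: lim (-16*v + 4*e^(4*v) - 4)/(-12*v^2), still 0/0.
Apply L'Hôpital: lim (16*e^(4*v) - 16)/(-24*v), still 0/0.
After 3 applications of L'Hôpital's rule the quotient is (64*e^(4*v))/(-24); substituting v = 0 gives -8/3.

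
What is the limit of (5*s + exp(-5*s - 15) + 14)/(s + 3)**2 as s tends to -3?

25/2

Direct substitution gives 0/0.
Apply L'Hôpital: lim (5 - 5*e^(-5*s - 15))/(2*s + 6), still 0/0.
After 2 applications of L'Hôpital's rule the quotient is (25*e^(-5*s - 15))/(2); substituting s = -3 gives 25/2.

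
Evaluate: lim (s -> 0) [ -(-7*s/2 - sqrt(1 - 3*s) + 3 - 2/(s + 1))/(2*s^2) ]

Substitution gives 0/0 (the numerator vanishes to order 2).
Expand each term to order s^2: the coefficient of s^2 in −√(1 - 3s) is 9/8 and in -2·1/(1 + s) is -2.
Lower-order terms cancel with the polynomial part, so the numerator is (-7/8)·s^2 + o(s^2), and the limit is (-7/8)/(-2) = 7/16.

7/16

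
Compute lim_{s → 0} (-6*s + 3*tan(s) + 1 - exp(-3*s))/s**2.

-9/2

Substitution gives 0/0 (the numerator vanishes to order 2).
Expand each term to order s^2: the coefficient of s^2 in −e^(-3s) is -9/2 and in 3·tan(s) is 0.
Lower-order terms cancel with the polynomial part, so the numerator is (-9/2)·s^2 + o(s^2), and the limit is (-9/2)/(1) = -9/2.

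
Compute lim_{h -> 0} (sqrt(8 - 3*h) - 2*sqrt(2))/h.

A 0/0 form; rationalise with √(8 - 3h) + √8. This collapses the numerator to -3h, leaving -3/(√(8 - 3h) + √8) → -3/(2√8) = -3*√(2)/8.

-3*√(2)/8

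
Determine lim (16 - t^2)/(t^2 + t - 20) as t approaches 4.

-8/9

At t = 4 both the top and bottom vanish — a removable singularity. Factoring out (t - 4) from each leaves (-t - 4)/(t + 5), which at t = 4 equals -8/9.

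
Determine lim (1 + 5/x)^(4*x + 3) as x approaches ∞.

Let L be the limit and take ln: ln L = lim (4x + 3)·ln(1 + 5/x) = lim (4x + 3)·(5/x + O(1/x²)) = 20.
Hence L = e^(20).

e^(20)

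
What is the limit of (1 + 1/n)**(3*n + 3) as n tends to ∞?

e^(3)

The base → 1 and the exponent → ∞: a 1^∞ form.
Take logarithms: (3n + 3)·ln(1 + 1/n). Since ln(1+u) ~ u for small u, this behaves like (3n)·(1/n) → 3.
So the limit is e^(3).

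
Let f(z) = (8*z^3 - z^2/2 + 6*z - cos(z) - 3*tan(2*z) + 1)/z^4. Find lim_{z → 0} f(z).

Substitution gives 0/0 (the numerator vanishes to order 4).
Expand each term to order z^4: the coefficient of z^4 in −cos(z) is -1/24 and in -3·tan(2z) is 0.
Lower-order terms cancel with the polynomial part, so the numerator is (-1/24)·z^4 + o(z^4), and the limit is (-1/24)/(1) = -1/24.

-1/24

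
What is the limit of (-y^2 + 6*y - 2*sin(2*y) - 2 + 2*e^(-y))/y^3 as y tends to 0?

7/3

Substitution gives 0/0 (the numerator vanishes to order 3).
Expand each term to order y^3: the coefficient of y^3 in 2·e^(-y) is -1/3 and in -2·sin(2y) is 8/3.
Lower-order terms cancel with the polynomial part, so the numerator is (7/3)·y^3 + o(y^3), and the limit is (7/3)/(1) = 7/3.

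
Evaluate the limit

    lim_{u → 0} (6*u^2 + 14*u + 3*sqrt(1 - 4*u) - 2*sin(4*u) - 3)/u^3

28/3

Substitution gives 0/0 (the numerator vanishes to order 3).
Expand each term to order u^3: the coefficient of u^3 in 3·√(1 - 4u) is -12 and in -2·sin(4u) is 64/3.
Lower-order terms cancel with the polynomial part, so the numerator is (28/3)·u^3 + o(u^3), and the limit is (28/3)/(1) = 28/3.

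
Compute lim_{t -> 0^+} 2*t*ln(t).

This is a 0·(−∞) form. Rewrite as 2·ln(t) / t^(−1) and apply L'Hôpital:
the derivative quotient is 2·(1/t) / (−1·t^(−2)) = (-2/1)·t^1 → 0.

0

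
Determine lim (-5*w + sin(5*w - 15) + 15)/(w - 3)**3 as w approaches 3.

Direct substitution gives 0/0.
Apply L'Hôpital: lim (5*cos(5*w - 15) - 5)/(3*(w - 3)^2), still 0/0.
Apply L'Hôpital: lim (-25*sin(5*w - 15))/(6*w - 18), still 0/0.
After 3 applications of L'Hôpital's rule the quotient is (-125*cos(5*w - 15))/(6); substituting w = 3 gives -125/6.

-125/6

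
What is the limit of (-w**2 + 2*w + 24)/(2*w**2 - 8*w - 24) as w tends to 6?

-5/8

Since w = 6 makes numerator and denominator zero, (w - 6) divides both.
Cancelling it gives (-w - 4)/(2*w + 4); now plug in w = 6 to get -5/8.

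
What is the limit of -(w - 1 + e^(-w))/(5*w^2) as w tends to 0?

-1/10

Direct substitution gives 0/0.
Apply L'Hôpital: lim (1 - e^(-w))/(-10*w), still 0/0.
After 2 applications of L'Hôpital's rule the quotient is (e^(-w))/(-10); substituting w = 0 gives -1/10.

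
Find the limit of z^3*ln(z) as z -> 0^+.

This is a 0·(−∞) form. Rewrite as 1·ln(z) / z^(−3) and apply L'Hôpital:
the derivative quotient is 1·(1/z) / (−3·z^(−4)) = (-1/3)·z^3 → 0.

0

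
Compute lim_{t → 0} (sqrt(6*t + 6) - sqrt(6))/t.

√(6)/2

Substitution gives 0/0. Multiply numerator and denominator by the conjugate √(6 + 6t) + √6.
The numerator becomes (6 + 6t) − 6 = 6t, so the expression simplifies to 6/(√(6 + 6t) + √6).
Letting t → 0 gives 6/(2√6) = √(6)/2.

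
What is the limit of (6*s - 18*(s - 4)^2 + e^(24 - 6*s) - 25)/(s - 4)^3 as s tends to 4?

Direct substitution gives 0/0.
Apply L'Hôpital: lim (-36*s - 6*e^(24 - 6*s) + 150)/(3*(s - 4)^2), still 0/0.
Apply L'Hôpital: lim (36*e^(24 - 6*s) - 36)/(6*s - 24), still 0/0.
After 3 applications of L'Hôpital's rule the quotient is (-216*e^(24 - 6*s))/(6); substituting s = 4 gives -36.

-36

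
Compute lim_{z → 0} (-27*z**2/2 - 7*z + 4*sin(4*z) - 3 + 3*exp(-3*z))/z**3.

Substitution gives 0/0; apply L'Hôpital's rule 3 times.
After differentiating numerator and denominator 3 times the quotient is (-256*cos(4*z) - 81*e^(-3*z))/(6); at z = 0 this is -337/6.

-337/6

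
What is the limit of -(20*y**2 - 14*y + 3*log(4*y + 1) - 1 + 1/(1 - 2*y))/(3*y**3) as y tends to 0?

-24

Substitution gives 0/0; apply L'Hôpital's rule 3 times.
After differentiating numerator and denominator 3 times the quotient is (384/(4*y + 1)^3 + 48/(2*y - 1)^4)/(-18); at y = 0 this is -24.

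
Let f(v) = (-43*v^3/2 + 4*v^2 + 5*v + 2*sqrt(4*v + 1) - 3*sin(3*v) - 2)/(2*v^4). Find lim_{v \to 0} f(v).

-10

Substitution gives 0/0; apply L'Hôpital's rule 4 times.
After differentiating numerator and denominator 4 times the quotient is (-243*sin(3*v) - 480/(4*v + 1)^(7/2))/(48); at v = 0 this is -10.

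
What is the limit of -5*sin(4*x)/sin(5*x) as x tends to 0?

-4

Substitution gives 0/0.
Divide numerator and denominator by x: sin(4x)/x → 4 and sin(5x)/x → 5, so the limit is -5·4/5 = -4.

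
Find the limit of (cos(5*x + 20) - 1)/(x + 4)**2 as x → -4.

-25/2

Direct substitution gives 0/0.
Apply L'Hôpital: lim (-5*sin(5*x + 20))/(2*x + 8), still 0/0.
After 2 applications of L'Hôpital's rule the quotient is (-25*cos(5*x + 20))/(2); substituting x = -4 gives -25/2.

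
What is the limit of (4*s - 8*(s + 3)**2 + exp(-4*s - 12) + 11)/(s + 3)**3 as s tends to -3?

Direct substitution gives 0/0.
Apply L'Hôpital: lim (-16*s - 4*e^(-4*s - 12) - 44)/(3*(s + 3)^2), still 0/0.
Apply L'Hôpital: lim (16*e^(-4*s - 12) - 16)/(6*s + 18), still 0/0.
After 3 applications of L'Hôpital's rule the quotient is (-64*e^(-4*s - 12))/(6); substituting s = -3 gives -32/3.

-32/3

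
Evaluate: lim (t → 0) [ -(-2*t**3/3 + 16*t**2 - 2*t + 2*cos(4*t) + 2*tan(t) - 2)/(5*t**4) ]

-64/15

Substitution gives 0/0 (the numerator vanishes to order 4).
Expand each term to order t^4: the coefficient of t^4 in 2·tan(t) is 0 and in 2·cos(4t) is 64/3.
Lower-order terms cancel with the polynomial part, so the numerator is (64/3)·t^4 + o(t^4), and the limit is (64/3)/(-5) = -64/15.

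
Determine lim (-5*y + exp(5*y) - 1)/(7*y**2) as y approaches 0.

25/14

Direct substitution gives 0/0.
Apply L'Hôpital: lim (5*e^(5*y) - 5)/(14*y), still 0/0.
After 2 applications of L'Hôpital's rule the quotient is (25*e^(5*y))/(14); substituting y = 0 gives 25/14.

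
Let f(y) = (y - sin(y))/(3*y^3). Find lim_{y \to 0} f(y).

1/18

Direct substitution gives 0/0.
Apply L'Hôpital: lim (1 - cos(y))/(9*y^2), still 0/0.
Apply L'Hôpital: lim (sin(y))/(18*y), still 0/0.
After 3 applications of L'Hôpital's rule the quotient is (cos(y))/(18); substituting y = 0 gives 1/18.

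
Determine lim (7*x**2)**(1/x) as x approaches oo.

1

Base → ∞ and exponent → 0: an ∞^0 form.
Take logs: (1/x)·ln(7·x^2) = (ln 7 + 2·ln x)/x → 0.
So the limit is e^0 = 1.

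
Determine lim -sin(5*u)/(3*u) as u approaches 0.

-5/3

Substitution gives 0/0.
Write it as (5/(-3))·sin(5u)/(5u); since sin(θ)/θ → 1, the limit is -5/3.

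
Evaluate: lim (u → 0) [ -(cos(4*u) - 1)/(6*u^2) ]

4/3

Direct substitution gives 0/0.
Apply L'Hôpital: lim (-4*sin(4*u))/(-12*u), still 0/0.
After 2 applications of L'Hôpital's rule the quotient is (-16*cos(4*u))/(-12); substituting u = 0 gives 4/3.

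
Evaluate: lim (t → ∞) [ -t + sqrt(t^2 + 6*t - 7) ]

3

An ∞ − ∞ form. Rationalising with the conjugate, the difference becomes (6t - 7) / (√(t^2 + 6*t - 7) + t).
For large t the denominator behaves like 2·t, so the quotient tends to 6/2 = 3.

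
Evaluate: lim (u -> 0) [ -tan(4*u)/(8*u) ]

Substitution gives 0/0.
Since tan(θ)/θ → 1 as θ → 0, tan(4u)/(4u) → 1 and the limit is 4/(-8) = -1/2.

-1/2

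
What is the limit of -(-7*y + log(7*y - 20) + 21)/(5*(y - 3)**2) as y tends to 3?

Direct substitution gives 0/0.
Apply L'Hôpital: lim (-7 + 7/(7*y - 20))/(30 - 10*y), still 0/0.
After 2 applications of L'Hôpital's rule the quotient is (-49/(7*y - 20)^2)/(-10); substituting y = 3 gives 49/10.

49/10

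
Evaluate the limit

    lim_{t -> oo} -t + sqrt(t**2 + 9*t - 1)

9/2

This has the form ∞ − ∞. Multiply and divide by the conjugate √(t^2 + 9*t - 1) + t.
That gives (9t - 1) / (√(t^2 + 9*t - 1) + t).
Divide numerator and denominator by t: the limit is 9/(2·1) = 9/2.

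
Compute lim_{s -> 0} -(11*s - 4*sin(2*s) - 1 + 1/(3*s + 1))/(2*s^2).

Substitution gives 0/0; apply L'Hôpital's rule 2 times.
After differentiating numerator and denominator 2 times the quotient is (16*sin(2*s) + 18/(3*s + 1)^3)/(-4); at s = 0 this is -9/2.

-9/2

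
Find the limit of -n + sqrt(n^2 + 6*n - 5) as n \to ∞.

3

An ∞ − ∞ form. Rationalising with the conjugate, the difference becomes (6n - 5) / (√(n^2 + 6*n - 5) + n).
For large n the denominator behaves like 2·n, so the quotient tends to 6/2 = 3.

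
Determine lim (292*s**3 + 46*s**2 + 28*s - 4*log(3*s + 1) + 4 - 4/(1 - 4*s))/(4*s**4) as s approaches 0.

-943/4

Substitution gives 0/0; apply L'Hôpital's rule 4 times.
After differentiating numerator and denominator 4 times the quotient is (24576/(4*s - 1)^5 + 1944/(3*s + 1)^4)/(96); at s = 0 this is -943/4.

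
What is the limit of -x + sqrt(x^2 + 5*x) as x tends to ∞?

An ∞ − ∞ form. Rationalising with the conjugate, the difference becomes (5x) / (√(x^2 + 5*x) + x).
For large x the denominator behaves like 2·x, so the quotient tends to 5/2 = 5/2.

5/2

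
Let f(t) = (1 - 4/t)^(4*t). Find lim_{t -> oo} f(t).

e^(-16)

The base → 1 and the exponent → ∞: a 1^∞ form.
Take logarithms: (4t)·ln(1 - 4/t). Since ln(1+u) ~ u for small u, this behaves like (4t)·(-4/t) → -16.
So the limit is e^(-16).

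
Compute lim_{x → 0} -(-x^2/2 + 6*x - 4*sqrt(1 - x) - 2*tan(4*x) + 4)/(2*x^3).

Substitution gives 0/0 (the numerator vanishes to order 3).
Expand each term to order x^3: the coefficient of x^3 in -4·√(1 - x) is 1/4 and in -2·tan(4x) is -128/3.
Lower-order terms cancel with the polynomial part, so the numerator is (-509/12)·x^3 + o(x^3), and the limit is (-509/12)/(-2) = 509/24.

509/24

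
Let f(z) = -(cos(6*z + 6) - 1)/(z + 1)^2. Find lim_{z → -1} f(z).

18

Direct substitution gives 0/0.
Apply L'Hôpital: lim (-6*sin(6*z + 6))/(-2*z - 2), still 0/0.
After 2 applications of L'Hôpital's rule the quotient is (-36*cos(6*z + 6))/(-2); substituting z = -1 gives 18.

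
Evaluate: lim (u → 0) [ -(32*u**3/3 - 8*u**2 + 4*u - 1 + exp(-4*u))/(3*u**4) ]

Direct substitution gives 0/0.
Apply L'Hôpital: lim (32*u^2 - 16*u + 4 - 4*e^(-4*u))/(-12*u^3), still 0/0.
Apply L'Hôpital: lim (64*u - 16 + 16*e^(-4*u))/(-36*u^2), still 0/0.
Apply L'Hôpital: lim (64 - 64*e^(-4*u))/(-72*u), still 0/0.
After 4 applications of L'Hôpital's rule the quotient is (256*e^(-4*u))/(-72); substituting u = 0 gives -32/9.

-32/9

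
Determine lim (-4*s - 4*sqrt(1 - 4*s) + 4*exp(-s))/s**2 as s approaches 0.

Substitution gives 0/0 (the numerator vanishes to order 2).
Expand each term to order s^2: the coefficient of s^2 in -4·√(1 - 4s) is 8 and in 4·e^(-s) is 2.
Lower-order terms cancel with the polynomial part, so the numerator is (10)·s^2 + o(s^2), and the limit is (10)/(1) = 10.

10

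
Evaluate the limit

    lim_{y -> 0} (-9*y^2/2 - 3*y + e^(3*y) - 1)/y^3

Direct substitution gives 0/0.
Apply L'Hôpital: lim (-9*y + 3*e^(3*y) - 3)/(3*y^2), still 0/0.
Apply L'Hôpital: lim (9*e^(3*y) - 9)/(6*y), still 0/0.
After 3 applications of L'Hôpital's rule the quotient is (27*e^(3*y))/(6); substituting y = 0 gives 9/2.

9/2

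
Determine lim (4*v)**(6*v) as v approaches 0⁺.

1

Base → 0⁺ and exponent → 0⁺: a 0^0 form.
Take logs: 6v·ln(4v). This is 0·(−∞); rewriting as ln(4v)/(1/(6v)) and applying L'Hôpital gives 0.
Hence the limit is e^0 = 1.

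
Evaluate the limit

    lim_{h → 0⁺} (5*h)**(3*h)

1

Base → 0⁺ and exponent → 0⁺: a 0^0 form.
Take logs: 3h·ln(5h). This is 0·(−∞); rewriting as ln(5h)/(1/(3h)) and applying L'Hôpital gives 0.
Hence the limit is e^0 = 1.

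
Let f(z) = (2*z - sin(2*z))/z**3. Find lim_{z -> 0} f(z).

4/3

Direct substitution gives 0/0.
Apply L'Hôpital: lim (2 - 2*cos(2*z))/(3*z^2), still 0/0.
Apply L'Hôpital: lim (4*sin(2*z))/(6*z), still 0/0.
After 3 applications of L'Hôpital's rule the quotient is (8*cos(2*z))/(6); substituting z = 0 gives 4/3.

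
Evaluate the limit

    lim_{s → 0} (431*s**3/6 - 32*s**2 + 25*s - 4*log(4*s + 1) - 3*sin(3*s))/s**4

Substitution gives 0/0; apply L'Hôpital's rule 4 times.
After differentiating numerator and denominator 4 times the quotient is (-243*sin(3*s) + 6144/(4*s + 1)^4)/(24); at s = 0 this is 256.

256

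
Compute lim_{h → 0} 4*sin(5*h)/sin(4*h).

5

Substitution gives 0/0.
Divide numerator and denominator by h: sin(5h)/h → 5 and sin(4h)/h → 4, so the limit is 4·5/4 = 5.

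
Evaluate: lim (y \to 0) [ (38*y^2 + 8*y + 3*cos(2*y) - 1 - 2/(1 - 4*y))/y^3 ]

-128

Substitution gives 0/0 (the numerator vanishes to order 3).
Expand each term to order y^3: the coefficient of y^3 in -2·1/(1 - 4y) is -128 and in 3·cos(2y) is 0.
Lower-order terms cancel with the polynomial part, so the numerator is (-128)·y^3 + o(y^3), and the limit is (-128)/(1) = -128.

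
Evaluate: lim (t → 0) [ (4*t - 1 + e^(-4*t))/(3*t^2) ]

Direct substitution gives 0/0.
Apply L'Hôpital: lim (4 - 4*e^(-4*t))/(6*t), still 0/0.
After 2 applications of L'Hôpital's rule the quotient is (16*e^(-4*t))/(6); substituting t = 0 gives 8/3.

8/3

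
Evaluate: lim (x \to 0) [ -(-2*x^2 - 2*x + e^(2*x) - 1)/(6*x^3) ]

-2/9

Direct substitution gives 0/0.
Apply L'Hôpital: lim (-4*x + 2*e^(2*x) - 2)/(-18*x^2), still 0/0.
Apply L'Hôpital: lim (4*e^(2*x) - 4)/(-36*x), still 0/0.
After 3 applications of L'Hôpital's rule the quotient is (8*e^(2*x))/(-36); substituting x = 0 gives -2/9.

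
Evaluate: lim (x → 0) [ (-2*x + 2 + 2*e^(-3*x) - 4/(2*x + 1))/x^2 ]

Substitution gives 0/0; apply L'Hôpital's rule 2 times.
After differentiating numerator and denominator 2 times the quotient is (18*e^(-3*x) - 32/(2*x + 1)^3)/(2); at x = 0 this is -7.

-7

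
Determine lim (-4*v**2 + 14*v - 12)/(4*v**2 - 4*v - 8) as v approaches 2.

Since v = 2 makes numerator and denominator zero, (v - 2) divides both.
Cancelling it gives (6 - 4*v)/(4*v + 4); now plug in v = 2 to get -1/6.

-1/6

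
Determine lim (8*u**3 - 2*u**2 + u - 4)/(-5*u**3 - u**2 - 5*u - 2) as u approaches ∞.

-8/5

Numerator and denominator both have degree 3.
Dividing every term by u^3, all lower-order terms vanish and the limit is the ratio of leading coefficients, 8/(-5) = -8/5.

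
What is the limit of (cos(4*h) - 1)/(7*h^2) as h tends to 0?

-8/7

Direct substitution gives 0/0.
Apply L'Hôpital: lim (-4*sin(4*h))/(14*h), still 0/0.
After 2 applications of L'Hôpital's rule the quotient is (-16*cos(4*h))/(14); substituting h = 0 gives -8/7.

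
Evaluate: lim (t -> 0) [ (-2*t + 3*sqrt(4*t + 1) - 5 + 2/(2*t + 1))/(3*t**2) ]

2/3

Substitution gives 0/0 (the numerator vanishes to order 2).
Expand each term to order t^2: the coefficient of t^2 in 3·√(1 + 4t) is -6 and in 2·1/(1 + 2t) is 8.
Lower-order terms cancel with the polynomial part, so the numerator is (2)·t^2 + o(t^2), and the limit is (2)/(3) = 2/3.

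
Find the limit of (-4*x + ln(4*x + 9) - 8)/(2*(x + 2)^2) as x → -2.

-4

Direct substitution gives 0/0.
Apply L'Hôpital: lim (-4 + 4/(4*x + 9))/(4*x + 8), still 0/0.
After 2 applications of L'Hôpital's rule the quotient is (-16/(4*x + 9)^2)/(4); substituting x = -2 gives -4.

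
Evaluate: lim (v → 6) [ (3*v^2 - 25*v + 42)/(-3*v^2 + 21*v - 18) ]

At v = 6 both the top and bottom vanish — a removable singularity. Factoring out (v - 6) from each leaves (3*v - 7)/(3 - 3*v), which at v = 6 equals -11/15.

-11/15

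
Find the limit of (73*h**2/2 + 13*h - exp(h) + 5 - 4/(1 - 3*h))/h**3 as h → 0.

Substitution gives 0/0; apply L'Hôpital's rule 3 times.
After differentiating numerator and denominator 3 times the quotient is (-e^(h) - 648/(3*h - 1)^4)/(6); at h = 0 this is -649/6.

-649/6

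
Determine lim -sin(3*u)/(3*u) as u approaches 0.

Substitution gives 0/0.
Write it as (3/(-3))·sin(3u)/(3u); since sin(θ)/θ → 1, the limit is -1.

-1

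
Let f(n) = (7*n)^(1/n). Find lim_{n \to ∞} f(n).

Base → ∞ and exponent → 0: an ∞^0 form.
Take logs: (1/n)·ln(7·n^1) = (ln 7 + 1·ln n)/n → 0.
So the limit is e^0 = 1.

1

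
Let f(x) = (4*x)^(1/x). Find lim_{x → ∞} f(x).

1

Base → ∞ and exponent → 0: an ∞^0 form.
Take logs: (1/x)·ln(4·x^1) = (ln 4 + 1·ln x)/x → 0.
So the limit is e^0 = 1.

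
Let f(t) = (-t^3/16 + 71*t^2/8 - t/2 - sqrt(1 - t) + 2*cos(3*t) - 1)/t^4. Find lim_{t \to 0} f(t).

Substitution gives 0/0 (the numerator vanishes to order 4).
Expand each term to order t^4: the coefficient of t^4 in 2·cos(3t) is 27/4 and in −√(1 - t) is 5/128.
Lower-order terms cancel with the polynomial part, so the numerator is (869/128)·t^4 + o(t^4), and the limit is (869/128)/(1) = 869/128.

869/128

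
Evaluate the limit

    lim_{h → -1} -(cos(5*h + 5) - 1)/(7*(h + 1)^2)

25/14

Direct substitution gives 0/0.
Apply L'Hôpital: lim (-5*sin(5*h + 5))/(-14*h - 14), still 0/0.
After 2 applications of L'Hôpital's rule the quotient is (-25*cos(5*h + 5))/(-14); substituting h = -1 gives 25/14.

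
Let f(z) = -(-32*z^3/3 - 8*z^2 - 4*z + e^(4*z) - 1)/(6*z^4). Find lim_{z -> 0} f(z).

Direct substitution gives 0/0.
Apply L'Hôpital: lim (-32*z^2 - 16*z + 4*e^(4*z) - 4)/(-24*z^3), still 0/0.
Apply L'Hôpital: lim (-64*z + 16*e^(4*z) - 16)/(-72*z^2), still 0/0.
Apply L'Hôpital: lim (64*e^(4*z) - 64)/(-144*z), still 0/0.
After 4 applications of L'Hôpital's rule the quotient is (256*e^(4*z))/(-144); substituting z = 0 gives -16/9.

-16/9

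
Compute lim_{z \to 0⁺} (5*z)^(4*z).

Base → 0⁺ and exponent → 0⁺: a 0^0 form.
Take logs: 4z·ln(5z). This is 0·(−∞); rewriting as ln(5z)/(1/(4z)) and applying L'Hôpital gives 0.
Hence the limit is e^0 = 1.

1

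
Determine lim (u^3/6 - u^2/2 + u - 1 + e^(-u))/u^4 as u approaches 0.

Direct substitution gives 0/0.
Apply L'Hôpital: lim (u^2/2 - u + 1 - e^(-u))/(4*u^3), still 0/0.
Apply L'Hôpital: lim (u - 1 + e^(-u))/(12*u^2), still 0/0.
Apply L'Hôpital: lim (1 - e^(-u))/(24*u), still 0/0.
After 4 applications of L'Hôpital's rule the quotient is (e^(-u))/(24); substituting u = 0 gives 1/24.

1/24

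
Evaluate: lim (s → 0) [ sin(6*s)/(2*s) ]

3

Substitution gives 0/0.
Write it as (6/2)·sin(6s)/(6s); since sin(u)/u → 1, the limit is 3.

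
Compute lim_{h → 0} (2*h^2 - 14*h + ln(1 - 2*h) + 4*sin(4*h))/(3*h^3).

-136/9

Substitution gives 0/0; apply L'Hôpital's rule 3 times.
After differentiating numerator and denominator 3 times the quotient is (-256*cos(4*h) + 16/(2*h - 1)^3)/(18); at h = 0 this is -136/9.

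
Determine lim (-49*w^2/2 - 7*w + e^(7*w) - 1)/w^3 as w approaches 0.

Direct substitution gives 0/0.
Apply L'Hôpital: lim (-49*w + 7*e^(7*w) - 7)/(3*w^2), still 0/0.
Apply L'Hôpital: lim (49*e^(7*w) - 49)/(6*w), still 0/0.
After 3 applications of L'Hôpital's rule the quotient is (343*e^(7*w))/(6); substituting w = 0 gives 343/6.

343/6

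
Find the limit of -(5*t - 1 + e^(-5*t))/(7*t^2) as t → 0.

-25/14

Direct substitution gives 0/0.
Apply L'Hôpital: lim (5 - 5*e^(-5*t))/(-14*t), still 0/0.
After 2 applications of L'Hôpital's rule the quotient is (25*e^(-5*t))/(-14); substituting t = 0 gives -25/14.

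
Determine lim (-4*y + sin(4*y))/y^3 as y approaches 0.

Direct substitution gives 0/0.
Apply L'Hôpital: lim (4*cos(4*y) - 4)/(3*y^2), still 0/0.
Apply L'Hôpital: lim (-16*sin(4*y))/(6*y), still 0/0.
After 3 applications of L'Hôpital's rule the quotient is (-64*cos(4*y))/(6); substituting y = 0 gives -32/3.

-32/3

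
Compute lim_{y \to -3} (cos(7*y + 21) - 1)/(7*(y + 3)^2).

-7/2

Direct substitution gives 0/0.
Apply L'Hôpital: lim (-7*sin(7*y + 21))/(14*y + 42), still 0/0.
After 2 applications of L'Hôpital's rule the quotient is (-49*cos(7*y + 21))/(14); substituting y = -3 gives -7/2.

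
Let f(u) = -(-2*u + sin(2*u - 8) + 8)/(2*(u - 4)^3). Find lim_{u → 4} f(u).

Direct substitution gives 0/0.
Apply L'Hôpital: lim (2*cos(2*u - 8) - 2)/(-6*(u - 4)^2), still 0/0.
Apply L'Hôpital: lim (-4*sin(2*u - 8))/(48 - 12*u), still 0/0.
After 3 applications of L'Hôpital's rule the quotient is (-8*cos(2*u - 8))/(-12); substituting u = 4 gives 2/3.

2/3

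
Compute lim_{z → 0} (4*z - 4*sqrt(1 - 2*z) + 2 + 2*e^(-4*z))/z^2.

18

Substitution gives 0/0; apply L'Hôpital's rule 2 times.
After differentiating numerator and denominator 2 times the quotient is (32*e^(-4*z) + 4/(1 - 2*z)^(3/2))/(2); at z = 0 this is 18.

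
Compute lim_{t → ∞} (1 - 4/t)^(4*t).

e^(-16)

Let L be the limit and take ln: ln L = lim (4t)·ln(1 - 4/t) = lim (4t)·(-4/t + O(1/t²)) = -16.
Hence L = e^(-16).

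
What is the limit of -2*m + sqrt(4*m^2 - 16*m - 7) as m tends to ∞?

-4

This has the form ∞ − ∞. Multiply and divide by the conjugate √(4*m^2 - 16*m - 7) + 2m.
That gives (-16m - 7) / (√(4*m^2 - 16*m - 7) + 2m).
Divide numerator and denominator by m: the limit is -16/(2·2) = -4.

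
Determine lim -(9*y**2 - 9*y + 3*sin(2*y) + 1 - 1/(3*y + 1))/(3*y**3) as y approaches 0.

-23/3

Substitution gives 0/0 (the numerator vanishes to order 3).
Expand each term to order y^3: the coefficient of y^3 in 3·sin(2y) is -4 and in −1/(1 + 3y) is 27.
Lower-order terms cancel with the polynomial part, so the numerator is (23)·y^3 + o(y^3), and the limit is (23)/(-3) = -23/3.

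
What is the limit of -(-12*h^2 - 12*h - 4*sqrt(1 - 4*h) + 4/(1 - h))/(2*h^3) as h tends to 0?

-10

Substitution gives 0/0; apply L'Hôpital's rule 3 times.
After differentiating numerator and denominator 3 times the quotient is (24/(h - 1)^4 + 96/(1 - 4*h)^(5/2))/(-12); at h = 0 this is -10.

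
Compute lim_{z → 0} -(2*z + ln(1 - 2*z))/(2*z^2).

Direct substitution gives 0/0.
Apply L'Hôpital: lim (2 - 2/(1 - 2*z))/(-4*z), still 0/0.
After 2 applications of L'Hôpital's rule the quotient is (-4/(1 - 2*z)^2)/(-4); substituting z = 0 gives 1.

1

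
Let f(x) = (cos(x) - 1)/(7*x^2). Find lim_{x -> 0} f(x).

Direct substitution gives 0/0.
Apply L'Hôpital: lim (-sin(x))/(14*x), still 0/0.
After 2 applications of L'Hôpital's rule the quotient is (-cos(x))/(14); substituting x = 0 gives -1/14.

-1/14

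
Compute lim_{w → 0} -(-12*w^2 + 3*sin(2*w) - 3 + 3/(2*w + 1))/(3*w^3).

28/3

Substitution gives 0/0; apply L'Hôpital's rule 3 times.
After differentiating numerator and denominator 3 times the quotient is (-24*cos(2*w) - 144/(2*w + 1)^4)/(-18); at w = 0 this is 28/3.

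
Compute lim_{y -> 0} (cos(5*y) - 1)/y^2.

-25/2

Direct substitution gives 0/0.
Apply L'Hôpital: lim (-5*sin(5*y))/(2*y), still 0/0.
After 2 applications of L'Hôpital's rule the quotient is (-25*cos(5*y))/(2); substituting y = 0 gives -25/2.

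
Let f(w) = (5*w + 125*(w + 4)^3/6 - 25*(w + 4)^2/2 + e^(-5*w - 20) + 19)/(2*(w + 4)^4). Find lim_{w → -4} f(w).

Direct substitution gives 0/0.
Apply L'Hôpital: lim (-25*w + 125*(w + 4)^2/2 - 5*e^(-5*w - 20) - 95)/(8*(w + 4)^3), still 0/0.
Apply L'Hôpital: lim (125*w + 25*e^(-5*w - 20) + 475)/(24*(w + 4)^2), still 0/0.
Apply L'Hôpital: lim (125 - 125*e^(-5*w - 20))/(48*w + 192), still 0/0.
After 4 applications of L'Hôpital's rule the quotient is (625*e^(-5*w - 20))/(48); substituting w = -4 gives 625/48.

625/48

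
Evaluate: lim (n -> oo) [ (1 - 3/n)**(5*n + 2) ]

e^(-15)

The base → 1 and the exponent → ∞: a 1^∞ form.
Take logarithms: (5n + 2)·ln(1 - 3/n). Since ln(1+u) ~ u for small u, this behaves like (5n)·(-3/n) → -15.
So the limit is e^(-15).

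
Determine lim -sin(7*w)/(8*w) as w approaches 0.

Substitution gives 0/0.
Write it as (7/(-8))·sin(7w)/(7w); since sin(u)/u → 1, the limit is -7/8.

-7/8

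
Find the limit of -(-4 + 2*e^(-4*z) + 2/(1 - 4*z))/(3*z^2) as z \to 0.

Substitution gives 0/0; apply L'Hôpital's rule 2 times.
After differentiating numerator and denominator 2 times the quotient is (32*e^(-4*z) - 64/(4*z - 1)^3)/(-6); at z = 0 this is -16.

-16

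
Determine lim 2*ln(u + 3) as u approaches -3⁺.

As u → -3⁺, u + 3 → 0⁺ and ln(u + 3) → −∞.
Multiplying by 2 gives -∞.

-∞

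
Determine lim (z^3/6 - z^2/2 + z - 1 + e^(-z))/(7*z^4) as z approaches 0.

Direct substitution gives 0/0.
Apply L'Hôpital: lim (z^2/2 - z + 1 - e^(-z))/(28*z^3), still 0/0.
Apply L'Hôpital: lim (z - 1 + e^(-z))/(84*z^2), still 0/0.
Apply L'Hôpital: lim (1 - e^(-z))/(168*z), still 0/0.
After 4 applications of L'Hôpital's rule the quotient is (e^(-z))/(168); substituting z = 0 gives 1/168.

1/168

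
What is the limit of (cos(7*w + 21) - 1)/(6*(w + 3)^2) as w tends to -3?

-49/12

Direct substitution gives 0/0.
Apply L'Hôpital: lim (-7*sin(7*w + 21))/(12*w + 36), still 0/0.
After 2 applications of L'Hôpital's rule the quotient is (-49*cos(7*w + 21))/(12); substituting w = -3 gives -49/12.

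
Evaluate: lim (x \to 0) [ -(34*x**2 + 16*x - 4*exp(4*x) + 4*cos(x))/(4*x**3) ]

Substitution gives 0/0 (the numerator vanishes to order 3).
Expand each term to order x^3: the coefficient of x^3 in 4·cos(x) is 0 and in -4·e^(4x) is -128/3.
Lower-order terms cancel with the polynomial part, so the numerator is (-128/3)·x^3 + o(x^3), and the limit is (-128/3)/(-4) = 32/3.

32/3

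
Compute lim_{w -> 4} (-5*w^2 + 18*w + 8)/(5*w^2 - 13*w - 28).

Since w = 4 makes numerator and denominator zero, (w - 4) divides both.
Cancelling it gives (-5*w - 2)/(5*w + 7); now plug in w = 4 to get -22/27.

-22/27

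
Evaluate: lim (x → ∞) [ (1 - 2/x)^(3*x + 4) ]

Let L be the limit and take ln: ln L = lim (3x + 4)·ln(1 - 2/x) = lim (3x + 4)·(-2/x + O(1/x²)) = -6.
Hence L = e^(-6).

e^(-6)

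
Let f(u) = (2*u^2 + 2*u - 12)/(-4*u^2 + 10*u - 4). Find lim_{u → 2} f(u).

-5/3

Since u = 2 makes numerator and denominator zero, (u - 2) divides both.
Cancelling it gives (2*u + 6)/(2 - 4*u); now plug in u = 2 to get -5/3.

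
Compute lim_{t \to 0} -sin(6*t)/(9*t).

Substitution gives 0/0.
Write it as (6/(-9))·sin(6t)/(6t); since sin(u)/u → 1, the limit is -2/3.

-2/3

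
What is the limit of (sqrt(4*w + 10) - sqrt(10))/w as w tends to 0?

√(10)/5

A 0/0 form; rationalise with √(10 + 4w) + √10. This collapses the numerator to 4w, leaving 4/(√(10 + 4w) + √10) → 4/(2√10) = √(10)/5.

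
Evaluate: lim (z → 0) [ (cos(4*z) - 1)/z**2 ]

-8

Direct substitution gives 0/0.
Apply L'Hôpital: lim (-4*sin(4*z))/(2*z), still 0/0.
After 2 applications of L'Hôpital's rule the quotient is (-16*cos(4*z))/(2); substituting z = 0 gives -8.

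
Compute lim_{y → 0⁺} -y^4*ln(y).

0

This is a 0·(−∞) form. Rewrite as -1·ln(y) / y^(−4) and apply L'Hôpital:
the derivative quotient is -1·(1/y) / (−4·y^(−5)) = (1/4)·y^4 → 0.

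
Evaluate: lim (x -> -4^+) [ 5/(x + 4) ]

As x → -4⁺, (x + 4) → 0⁺, so (x + 4)^1 → 0⁺ and 5/(x + 4)^1 → ∞.

∞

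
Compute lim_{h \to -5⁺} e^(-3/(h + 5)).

As h → -5⁺, -3/(h + 5) → −∞, so e^(-3/(h + 5)) → 0.

0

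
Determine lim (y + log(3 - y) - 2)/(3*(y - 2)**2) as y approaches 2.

Direct substitution gives 0/0.
Apply L'Hôpital: lim (1 - 1/(3 - y))/(6*y - 12), still 0/0.
After 2 applications of L'Hôpital's rule the quotient is (-1/(3 - y)^2)/(6); substituting y = 2 gives -1/6.

-1/6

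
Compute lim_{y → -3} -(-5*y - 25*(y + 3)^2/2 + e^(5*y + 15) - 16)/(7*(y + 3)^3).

-125/42

Direct substitution gives 0/0.
Apply L'Hôpital: lim (-25*y + 5*e^(5*y + 15) - 80)/(-21*(y + 3)^2), still 0/0.
Apply L'Hôpital: lim (25*e^(5*y + 15) - 25)/(-42*y - 126), still 0/0.
After 3 applications of L'Hôpital's rule the quotient is (125*e^(5*y + 15))/(-42); substituting y = -3 gives -125/42.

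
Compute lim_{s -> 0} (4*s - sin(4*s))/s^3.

32/3

Direct substitution gives 0/0.
Apply L'Hôpital: lim (4 - 4*cos(4*s))/(3*s^2), still 0/0.
Apply L'Hôpital: lim (16*sin(4*s))/(6*s), still 0/0.
After 3 applications of L'Hôpital's rule the quotient is (64*cos(4*s))/(6); substituting s = 0 gives 32/3.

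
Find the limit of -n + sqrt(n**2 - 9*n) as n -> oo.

This has the form ∞ − ∞. Multiply and divide by the conjugate √(n^2 - 9*n) + n.
That gives (-9n) / (√(n^2 - 9*n) + n).
Divide numerator and denominator by n: the limit is -9/(2·1) = -9/2.

-9/2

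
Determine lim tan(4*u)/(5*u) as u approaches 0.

4/5

Substitution gives 0/0.
Since tan(θ)/θ → 1 as θ → 0, tan(4u)/(4u) → 1 and the limit is 4/5.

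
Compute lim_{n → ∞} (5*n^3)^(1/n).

1

Base → ∞ and exponent → 0: an ∞^0 form.
Take logs: (1/n)·ln(5·n^3) = (ln 5 + 3·ln n)/n → 0.
So the limit is e^0 = 1.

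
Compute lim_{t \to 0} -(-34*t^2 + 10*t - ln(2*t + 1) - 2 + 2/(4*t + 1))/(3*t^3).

Substitution gives 0/0; apply L'Hôpital's rule 3 times.
After differentiating numerator and denominator 3 times the quotient is (-768/(4*t + 1)^4 - 16/(2*t + 1)^3)/(-18); at t = 0 this is 392/9.

392/9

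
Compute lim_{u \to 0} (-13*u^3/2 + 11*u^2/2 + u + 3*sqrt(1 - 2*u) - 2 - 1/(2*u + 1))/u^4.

-143/8

Substitution gives 0/0 (the numerator vanishes to order 4).
Expand each term to order u^4: the coefficient of u^4 in 3·√(1 - 2u) is -15/8 and in −1/(1 + 2u) is -16.
Lower-order terms cancel with the polynomial part, so the numerator is (-143/8)·u^4 + o(u^4), and the limit is (-143/8)/(1) = -143/8.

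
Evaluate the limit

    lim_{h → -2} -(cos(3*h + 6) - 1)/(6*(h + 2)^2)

Direct substitution gives 0/0.
Apply L'Hôpital: lim (-3*sin(3*h + 6))/(-12*h - 24), still 0/0.
After 2 applications of L'Hôpital's rule the quotient is (-9*cos(3*h + 6))/(-12); substituting h = -2 gives 3/4.

3/4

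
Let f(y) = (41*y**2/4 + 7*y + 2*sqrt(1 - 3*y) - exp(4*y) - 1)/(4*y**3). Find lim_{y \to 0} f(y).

-337/96

Substitution gives 0/0; apply L'Hôpital's rule 3 times.
After differentiating numerator and denominator 3 times the quotient is (-64*e^(4*y) - 81/(4*(1 - 3*y)^(5/2)))/(24); at y = 0 this is -337/96.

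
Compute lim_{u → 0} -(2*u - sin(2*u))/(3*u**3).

Direct substitution gives 0/0.
Apply L'Hôpital: lim (2 - 2*cos(2*u))/(-9*u^2), still 0/0.
Apply L'Hôpital: lim (4*sin(2*u))/(-18*u), still 0/0.
After 3 applications of L'Hôpital's rule the quotient is (8*cos(2*u))/(-18); substituting u = 0 gives -4/9.

-4/9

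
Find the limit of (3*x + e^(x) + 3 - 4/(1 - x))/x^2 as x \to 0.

Substitution gives 0/0 (the numerator vanishes to order 2).
Expand each term to order x^2: the coefficient of x^2 in e^(x) is 1/2 and in -4·1/(1 - x) is -4.
Lower-order terms cancel with the polynomial part, so the numerator is (-7/2)·x^2 + o(x^2), and the limit is (-7/2)/(1) = -7/2.

-7/2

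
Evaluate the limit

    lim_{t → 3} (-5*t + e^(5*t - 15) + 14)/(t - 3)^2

Direct substitution gives 0/0.
Apply L'Hôpital: lim (5*e^(5*t - 15) - 5)/(2*t - 6), still 0/0.
After 2 applications of L'Hôpital's rule the quotient is (25*e^(5*t - 15))/(2); substituting t = 3 gives 25/2.

25/2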